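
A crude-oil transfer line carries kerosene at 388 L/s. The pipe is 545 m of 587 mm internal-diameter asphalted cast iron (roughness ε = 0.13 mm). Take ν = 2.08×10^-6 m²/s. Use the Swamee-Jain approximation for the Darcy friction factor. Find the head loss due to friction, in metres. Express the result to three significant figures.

h_f ≈ 1.56 m

V = 4Q/(πD²) = 4·0.388/(π·0.587²) = 1.434 m/s
Re = VD/ν = 1.434·0.587/2.08×10^-6 = 4.05×10^5 → turbulent
ε/D = 0.13/587 = 2.21×10^-4
Swamee-Jain: f = 0.01600
h_f = f(L/D)V²/(2g) = 0.01600·(545/0.587)·1.434²/(2·9.81) = 1.556 m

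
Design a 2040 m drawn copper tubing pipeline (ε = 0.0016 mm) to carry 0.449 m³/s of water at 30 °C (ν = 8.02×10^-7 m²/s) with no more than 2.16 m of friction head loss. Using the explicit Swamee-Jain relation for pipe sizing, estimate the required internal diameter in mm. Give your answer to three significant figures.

Swamee-Jain (Type III): D = 0.66·[ε^1.25·(LQ²/(gh_f))^4.75 + ν·Q^9.4·(L/(gh_f))^5.2]^0.04
LQ²/(gh_f) = 19.41; L/(gh_f) = 96.27
Term 1 = ε^1.25·(…)^4.75 = 0.0747; Term 2 = ν·Q^9.4·(…)^5.2 = 8.90
D = 0.66·(0.0747 + 8.90)^0.04 = 0.7206 m = 721 mm
Check: V = 1.10 m/s, Re = 9.89×10^5, f = 0.01168, h_f = 2.04 m ≈ 2.16 m ✓

D ≈ 721 mm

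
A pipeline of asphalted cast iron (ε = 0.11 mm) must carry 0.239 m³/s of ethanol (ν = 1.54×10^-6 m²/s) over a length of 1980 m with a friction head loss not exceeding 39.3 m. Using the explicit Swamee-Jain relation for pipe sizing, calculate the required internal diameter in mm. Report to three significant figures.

Swamee-Jain (Type III): D = 0.66·[ε^1.25·(LQ²/(gh_f))^4.75 + ν·Q^9.4·(L/(gh_f))^5.2]^0.04
LQ²/(gh_f) = 0.2934; L/(gh_f) = 5.136
Term 1 = ε^1.25·(…)^4.75 = 3.33×10^-8; Term 2 = ν·Q^9.4·(…)^5.2 = 1.10×10^-8
D = 0.66·(3.33×10^-8 + 1.10×10^-8)^0.04 = 0.3352 m = 335 mm
Check: V = 2.71 m/s, Re = 5.89×10^5, f = 0.01642, h_f = 36.2 m ≈ 39.3 m ✓

D ≈ 335 mm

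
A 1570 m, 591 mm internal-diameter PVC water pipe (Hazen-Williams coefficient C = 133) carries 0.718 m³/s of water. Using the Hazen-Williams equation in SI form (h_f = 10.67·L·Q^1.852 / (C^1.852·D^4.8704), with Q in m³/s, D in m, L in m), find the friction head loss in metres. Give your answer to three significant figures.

h_f ≈ 13.7 m

h_f = 10.67·1570·0.718^1.852 / (133^1.852·0.591^4.8704) = 13.70 m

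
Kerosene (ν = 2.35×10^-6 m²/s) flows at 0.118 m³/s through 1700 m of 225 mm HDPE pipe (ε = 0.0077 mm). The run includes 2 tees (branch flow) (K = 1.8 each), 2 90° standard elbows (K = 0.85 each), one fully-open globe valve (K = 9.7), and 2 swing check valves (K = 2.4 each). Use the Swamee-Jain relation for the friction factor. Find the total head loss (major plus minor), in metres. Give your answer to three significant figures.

V = 4Q/(πD²) = 2.968 m/s; V²/2g = 0.4489 m
Re = 2.84×10^5, ε/D = 3.42×10^-5 → f = 0.01490 (Swamee-Jain)
Major: h_f = f(L/D)·V²/2g = 0.01490·7556·0.4489 = 50.54 m
Minor: ΣK = 19.8; h_m = ΣK·V²/2g = 8.888 m
Total H_L = 50.54 + 8.888 = 59.43 m

H_L ≈ 59.4 m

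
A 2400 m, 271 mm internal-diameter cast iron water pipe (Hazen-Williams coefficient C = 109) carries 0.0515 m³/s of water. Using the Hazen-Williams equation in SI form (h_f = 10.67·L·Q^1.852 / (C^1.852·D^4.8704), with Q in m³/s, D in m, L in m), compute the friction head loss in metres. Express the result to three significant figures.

h_f = 10.67·2400·0.0515^1.852 / (109^1.852·0.271^4.8704) = 10.26 m

h_f ≈ 10.3 m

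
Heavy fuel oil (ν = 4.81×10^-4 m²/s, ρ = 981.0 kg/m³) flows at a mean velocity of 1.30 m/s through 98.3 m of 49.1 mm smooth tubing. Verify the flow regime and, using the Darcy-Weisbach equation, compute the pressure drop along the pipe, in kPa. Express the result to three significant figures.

Δp ≈ 800 kPa

Re = VD/ν = 1.30·0.04910/4.81×10^-4 = 133 → laminar (Re < 2300)
f = 64/Re = 0.4823
h_f = f(L/D)V²/(2g) = 0.4823·(98.3/0.04910)·1.30²/(2·9.81) = 83.17 m
Δp = ρg·h_f = 981.0·9.81·83.17 = 800.4 kPa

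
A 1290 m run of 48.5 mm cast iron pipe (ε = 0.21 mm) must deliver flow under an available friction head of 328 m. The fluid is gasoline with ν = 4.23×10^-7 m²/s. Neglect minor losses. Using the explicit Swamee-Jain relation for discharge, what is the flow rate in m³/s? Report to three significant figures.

Swamee-Jain (Type II): Q = -0.965·√(gD⁵h_f/L)·ln[ε/(3.7D) + √(3.17ν²L/(gD³h_f))]
√(gD⁵h_f/L) = √(9.81·0.0485⁵·328/1290) = 8.181×10^-4
ε/(3.7D) = 0.00117; √(3.17ν²L/(gD³h_f)) = 4.46×10^-5
Q = -0.965·8.181×10^-4·ln(0.001215) = 0.005300 m³/s
Check: V = 2.87 m/s, Re = 3.29×10^5, f = 0.02954, h_f = 330 m ≈ 328 m ✓

Q ≈ 0.00530 m³/s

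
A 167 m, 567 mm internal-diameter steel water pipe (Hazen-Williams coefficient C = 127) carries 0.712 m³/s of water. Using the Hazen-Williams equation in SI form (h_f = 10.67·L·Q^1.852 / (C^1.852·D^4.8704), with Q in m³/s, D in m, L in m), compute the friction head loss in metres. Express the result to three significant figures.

h_f ≈ 1.91 m

h_f = 10.67·167·0.712^1.852 / (127^1.852·0.567^4.8704) = 1.912 m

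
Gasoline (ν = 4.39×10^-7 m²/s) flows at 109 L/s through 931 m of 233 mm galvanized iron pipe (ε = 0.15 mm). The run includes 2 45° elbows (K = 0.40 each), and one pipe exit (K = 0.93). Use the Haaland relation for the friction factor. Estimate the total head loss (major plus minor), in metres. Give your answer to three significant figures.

H_L ≈ 24.5 m

V = 4Q/(πD²) = 2.556 m/s; V²/2g = 0.3331 m
Re = 1.36×10^6, ε/D = 6.44×10^-4 → f = 0.01800 (Haaland)
Major: h_f = f(L/D)·V²/2g = 0.01800·3996·0.3331 = 23.95 m
Minor: ΣK = 1.73; h_m = ΣK·V²/2g = 0.5762 m
Total H_L = 23.95 + 0.5762 = 24.53 m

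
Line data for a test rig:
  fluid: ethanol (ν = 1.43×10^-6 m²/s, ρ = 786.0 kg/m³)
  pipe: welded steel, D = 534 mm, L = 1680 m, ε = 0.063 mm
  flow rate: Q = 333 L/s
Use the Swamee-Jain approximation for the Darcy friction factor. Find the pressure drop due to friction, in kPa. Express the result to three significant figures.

Δp ≈ 39.7 kPa

V = 4Q/(πD²) = 4·0.333/(π·0.534²) = 1.487 m/s
Re = VD/ν = 1.487·0.534/1.43×10^-6 = 5.55×10^5 → turbulent
ε/D = 0.063/534 = 1.18×10^-4
Swamee-Jain: f = 0.01451
h_f = f(L/D)V²/(2g) = 0.01451·(1680/0.534)·1.487²/(2·9.81) = 5.144 m
Δp = ρg·h_f = 786.0·9.81·5.144 = 39.67 kPa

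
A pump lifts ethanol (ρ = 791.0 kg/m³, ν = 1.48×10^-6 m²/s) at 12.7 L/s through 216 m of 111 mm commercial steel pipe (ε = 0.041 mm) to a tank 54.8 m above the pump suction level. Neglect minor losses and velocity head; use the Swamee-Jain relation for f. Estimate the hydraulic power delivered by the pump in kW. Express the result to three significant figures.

V = 4Q/(πD²) = 1.312 m/s; Re = 9.84×10^4; ε/D = 3.69×10^-4; f = 0.01987
h_f = f(L/D)V²/2g = 3.395 m
Total head H = z + h_f = 54.8 + 3.395 = 58.20 m
P_hyd = ρgQH = 791.0·9.81·0.0127·58.20 = 5.735 kW

P_hyd ≈ 5.74 kW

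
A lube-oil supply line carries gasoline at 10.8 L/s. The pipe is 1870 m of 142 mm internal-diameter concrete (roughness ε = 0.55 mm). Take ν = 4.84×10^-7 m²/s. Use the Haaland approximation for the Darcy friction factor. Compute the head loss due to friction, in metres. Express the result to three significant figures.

V = 4Q/(πD²) = 4·0.0108/(π·0.142²) = 0.6820 m/s
Re = VD/ν = 0.6820·0.142/4.84×10^-7 = 2.00×10^5 → turbulent
ε/D = 0.55/142 = 0.00387
Haaland: f = 0.02871
h_f = f(L/D)V²/(2g) = 0.02871·(1870/0.142)·0.6820²/(2·9.81) = 8.963 m

h_f ≈ 8.96 m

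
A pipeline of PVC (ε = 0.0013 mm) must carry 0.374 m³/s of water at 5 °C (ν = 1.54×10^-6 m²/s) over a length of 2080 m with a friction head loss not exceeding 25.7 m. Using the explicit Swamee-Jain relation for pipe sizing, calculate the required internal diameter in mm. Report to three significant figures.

D ≈ 414 mm

Swamee-Jain (Type III): D = 0.66·[ε^1.25·(LQ²/(gh_f))^4.75 + ν·Q^9.4·(L/(gh_f))^5.2]^0.04
LQ²/(gh_f) = 1.154; L/(gh_f) = 8.250
Term 1 = ε^1.25·(…)^4.75 = 8.67×10^-8; Term 2 = ν·Q^9.4·(…)^5.2 = 8.67×10^-6
D = 0.66·(8.67×10^-8 + 8.67×10^-6)^0.04 = 0.4142 m = 414 mm
Check: V = 2.78 m/s, Re = 7.46×10^5, f = 0.01227, h_f = 24.2 m ≈ 25.7 m ✓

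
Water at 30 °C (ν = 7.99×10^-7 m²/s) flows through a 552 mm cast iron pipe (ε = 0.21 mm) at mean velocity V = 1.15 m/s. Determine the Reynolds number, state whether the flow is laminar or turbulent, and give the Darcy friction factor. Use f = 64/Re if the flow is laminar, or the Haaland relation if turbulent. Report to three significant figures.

Re ≈ 7.94×10^5; turbulent; f ≈ 0.0164

Re = VD/ν = 1.150·0.552/7.99×10^-7 = 7.94×10^5
Re > 4000 → turbulent; ε/D = 3.80×10^-4
Haaland: f = 0.01642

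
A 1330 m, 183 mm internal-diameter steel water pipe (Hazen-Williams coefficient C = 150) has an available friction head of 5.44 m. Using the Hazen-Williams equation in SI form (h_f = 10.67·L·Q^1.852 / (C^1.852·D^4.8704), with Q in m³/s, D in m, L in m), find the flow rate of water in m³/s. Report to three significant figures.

Rearranging: Q = [h_f·C^1.852·D^4.8704 / (10.67·L)]^(1/1.852)
Q = [5.44·150^1.852·0.183^4.8704 / (10.67·1330)]^0.540 = 0.02465 m³/s

Q ≈ 0.0246 m³/s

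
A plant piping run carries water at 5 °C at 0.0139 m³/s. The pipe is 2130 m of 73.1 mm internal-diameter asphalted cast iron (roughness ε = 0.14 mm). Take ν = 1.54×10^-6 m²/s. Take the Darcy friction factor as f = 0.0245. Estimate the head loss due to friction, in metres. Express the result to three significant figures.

h_f ≈ 399 m

V = 4Q/(πD²) = 4·0.0139/(π·0.0731²) = 3.312 m/s
h_f = f(L/D)V²/(2g) = 0.02450·(2130/0.0731)·3.312²/(2·9.81) = 399.1 m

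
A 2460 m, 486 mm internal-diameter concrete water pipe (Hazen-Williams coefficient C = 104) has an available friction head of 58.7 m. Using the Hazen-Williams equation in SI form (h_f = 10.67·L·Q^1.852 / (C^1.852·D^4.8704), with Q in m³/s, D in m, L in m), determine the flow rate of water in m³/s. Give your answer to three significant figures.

Rearranging: Q = [h_f·C^1.852·D^4.8704 / (10.67·L)]^(1/1.852)
Q = [58.7·104^1.852·0.486^4.8704 / (10.67·2460)]^0.540 = 0.5778 m³/s

Q ≈ 0.578 m³/s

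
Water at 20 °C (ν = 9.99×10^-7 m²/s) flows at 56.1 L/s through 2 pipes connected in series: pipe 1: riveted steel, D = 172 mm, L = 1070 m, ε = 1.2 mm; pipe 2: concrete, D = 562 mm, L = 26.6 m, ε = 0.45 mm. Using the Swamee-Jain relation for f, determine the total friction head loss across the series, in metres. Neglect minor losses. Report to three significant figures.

H ≈ 62.8 m

Pipe 1: V = 2.414 m/s, Re = 4.16×10^5, ε/D = 0.00698, f = 0.03396, h_1 = f(L/D)V²/2g = 62.78 m
Pipe 2: V = 0.2262 m/s, Re = 1.27×10^5, ε/D = 8.01×10^-4, f = 0.02112, h_2 = f(L/D)V²/2g = 0.002606 m
Series → Q common, losses add: H = Σh = 62.78 m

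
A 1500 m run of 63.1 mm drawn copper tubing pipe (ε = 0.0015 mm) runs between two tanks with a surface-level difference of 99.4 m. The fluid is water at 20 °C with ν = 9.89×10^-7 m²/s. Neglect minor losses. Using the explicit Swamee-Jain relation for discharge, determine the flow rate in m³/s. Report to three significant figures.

Swamee-Jain (Type II): Q = -0.965·√(gD⁵h_f/L)·ln[ε/(3.7D) + √(3.17ν²L/(gD³h_f))]
√(gD⁵h_f/L) = √(9.81·0.0631⁵·99.4/1500) = 8.064×10^-4
ε/(3.7D) = 6.42×10^-6; √(3.17ν²L/(gD³h_f)) = 1.38×10^-4
Q = -0.965·8.064×10^-4·ln(1.442×10^-4) = 0.006882 m³/s
Check: V = 2.20 m/s, Re = 1.40×10^5, f = 0.01684, h_f = 98.8 m ≈ 99.4 m ✓

Q ≈ 0.00688 m³/s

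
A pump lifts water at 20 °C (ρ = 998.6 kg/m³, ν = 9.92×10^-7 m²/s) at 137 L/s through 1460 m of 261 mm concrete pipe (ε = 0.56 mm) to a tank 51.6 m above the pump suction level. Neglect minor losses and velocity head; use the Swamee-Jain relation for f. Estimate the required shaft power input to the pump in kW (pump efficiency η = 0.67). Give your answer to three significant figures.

P_shaft ≈ 194 kW

V = 4Q/(πD²) = 2.561 m/s; Re = 6.74×10^5; ε/D = 0.00215; f = 0.02422
h_f = f(L/D)V²/2g = 45.28 m
Total head H = z + h_f = 51.6 + 45.28 = 96.88 m
P_hyd = ρgQH = 998.6·9.81·0.137·96.88 = 130.0 kW
P_shaft = P_hyd/η = 130.0/0.67 = 194.1 kW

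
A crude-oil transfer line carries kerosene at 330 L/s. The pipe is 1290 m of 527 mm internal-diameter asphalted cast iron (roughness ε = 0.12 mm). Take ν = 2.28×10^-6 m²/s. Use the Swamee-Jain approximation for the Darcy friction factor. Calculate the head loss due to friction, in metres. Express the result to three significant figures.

V = 4Q/(πD²) = 4·0.330/(π·0.527²) = 1.513 m/s
Re = VD/ν = 1.513·0.527/2.28×10^-6 = 3.50×10^5 → turbulent
ε/D = 0.12/527 = 2.28×10^-4
Swamee-Jain: f = 0.01627
h_f = f(L/D)V²/(2g) = 0.01627·(1290/0.527)·1.513²/(2·9.81) = 4.647 m

h_f ≈ 4.65 m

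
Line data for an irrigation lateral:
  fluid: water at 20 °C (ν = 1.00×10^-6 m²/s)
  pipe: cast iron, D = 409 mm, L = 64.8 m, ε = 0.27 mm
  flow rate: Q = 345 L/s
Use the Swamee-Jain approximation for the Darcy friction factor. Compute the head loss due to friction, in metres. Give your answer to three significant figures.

h_f ≈ 1.02 m

V = 4Q/(πD²) = 4·0.345/(π·0.409²) = 2.626 m/s
Re = VD/ν = 2.626·0.409/1.00×10^-6 = 1.07×10^6 → turbulent
ε/D = 0.27/409 = 6.60×10^-4
Swamee-Jain: f = 0.01827
h_f = f(L/D)V²/(2g) = 0.01827·(64.8/0.409)·2.626²/(2·9.81) = 1.017 m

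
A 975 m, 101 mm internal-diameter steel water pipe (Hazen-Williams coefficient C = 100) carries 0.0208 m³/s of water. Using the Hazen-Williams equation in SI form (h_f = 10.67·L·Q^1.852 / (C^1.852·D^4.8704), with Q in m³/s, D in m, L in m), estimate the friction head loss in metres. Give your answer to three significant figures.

h_f = 10.67·975·0.0208^1.852 / (100^1.852·0.101^4.8704) = 111.6 m

h_f ≈ 112 m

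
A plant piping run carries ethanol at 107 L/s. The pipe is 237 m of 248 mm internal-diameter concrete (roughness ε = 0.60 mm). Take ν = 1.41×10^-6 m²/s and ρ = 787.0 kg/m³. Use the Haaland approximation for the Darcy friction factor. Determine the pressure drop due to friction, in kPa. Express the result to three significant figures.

Δp ≈ 46.2 kPa

V = 4Q/(πD²) = 4·0.107/(π·0.248²) = 2.215 m/s
Re = VD/ν = 2.215·0.248/1.41×10^-6 = 3.90×10^5 → turbulent
ε/D = 0.60/248 = 0.00242
Haaland: f = 0.02506
h_f = f(L/D)V²/(2g) = 0.02506·(237/0.248)·2.215²/(2·9.81) = 5.990 m
Δp = ρg·h_f = 787.0·9.81·5.990 = 46.24 kPa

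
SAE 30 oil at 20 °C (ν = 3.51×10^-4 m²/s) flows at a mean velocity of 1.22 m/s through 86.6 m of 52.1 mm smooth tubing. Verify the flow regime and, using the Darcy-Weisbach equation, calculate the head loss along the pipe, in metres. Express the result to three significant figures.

Re = VD/ν = 1.22·0.05210/3.51×10^-4 = 181 → laminar (Re < 2300)
f = 64/Re = 0.3534
h_f = f(L/D)V²/(2g) = 0.3534·(86.6/0.05210)·1.22²/(2·9.81) = 44.56 m

h_f ≈ 44.6 m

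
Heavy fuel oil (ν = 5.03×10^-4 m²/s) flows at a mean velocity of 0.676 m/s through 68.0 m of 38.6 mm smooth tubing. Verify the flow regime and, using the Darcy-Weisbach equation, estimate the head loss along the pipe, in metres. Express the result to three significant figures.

Re = VD/ν = 0.676·0.03860/5.03×10^-4 = 51.9 → laminar (Re < 2300)
f = 64/Re = 1.234
h_f = f(L/D)V²/(2g) = 1.234·(68.0/0.03860)·0.676²/(2·9.81) = 50.62 m

h_f ≈ 50.6 m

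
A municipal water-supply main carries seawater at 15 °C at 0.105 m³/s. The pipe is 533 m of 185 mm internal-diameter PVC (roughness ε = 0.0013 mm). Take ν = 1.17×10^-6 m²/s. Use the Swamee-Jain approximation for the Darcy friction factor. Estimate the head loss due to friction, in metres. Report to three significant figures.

h_f ≈ 28.5 m

V = 4Q/(πD²) = 4·0.105/(π·0.185²) = 3.906 m/s
Re = VD/ν = 3.906·0.185/1.17×10^-6 = 6.18×10^5 → turbulent
ε/D = 0.0013/185 = 7.03×10^-6
Swamee-Jain: f = 0.01274
h_f = f(L/D)V²/(2g) = 0.01274·(533/0.185)·3.906²/(2·9.81) = 28.54 m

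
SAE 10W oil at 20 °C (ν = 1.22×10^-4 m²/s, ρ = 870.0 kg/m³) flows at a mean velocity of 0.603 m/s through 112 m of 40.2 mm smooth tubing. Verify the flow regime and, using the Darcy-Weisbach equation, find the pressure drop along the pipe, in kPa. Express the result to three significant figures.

Δp ≈ 142 kPa

Re = VD/ν = 0.603·0.04020/1.22×10^-4 = 199 → laminar (Re < 2300)
f = 64/Re = 0.3221
h_f = f(L/D)V²/(2g) = 0.3221·(112/0.04020)·0.603²/(2·9.81) = 16.63 m
Δp = ρg·h_f = 870.0·9.81·16.63 = 141.9 kPa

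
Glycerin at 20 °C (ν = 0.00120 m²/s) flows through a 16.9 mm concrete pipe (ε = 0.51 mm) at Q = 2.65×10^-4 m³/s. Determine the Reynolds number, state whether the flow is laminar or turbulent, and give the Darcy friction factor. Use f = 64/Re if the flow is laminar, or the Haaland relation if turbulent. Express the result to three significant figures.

Re ≈ 16.6; laminar; f = 64/Re ≈ 3.85

V = 4Q/(πD²) = 1.181 m/s
Re = VD/ν = 1.181·0.0169/0.00120 = 16.6
Re < 2300 → laminar → f = 64/Re = 3.847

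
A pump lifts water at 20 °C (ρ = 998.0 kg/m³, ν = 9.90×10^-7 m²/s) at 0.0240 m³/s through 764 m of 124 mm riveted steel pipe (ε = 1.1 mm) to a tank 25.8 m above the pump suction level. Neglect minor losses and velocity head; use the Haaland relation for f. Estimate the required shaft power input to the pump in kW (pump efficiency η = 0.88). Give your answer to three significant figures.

P_shaft ≈ 19.1 kW

V = 4Q/(πD²) = 1.987 m/s; Re = 2.49×10^5; ε/D = 0.00887; f = 0.03673
h_f = f(L/D)V²/2g = 45.56 m
Total head H = z + h_f = 25.8 + 45.56 = 71.36 m
P_hyd = ρgQH = 998.0·9.81·0.0240·71.36 = 16.77 kW
P_shaft = P_hyd/η = 16.77/0.88 = 19.05 kW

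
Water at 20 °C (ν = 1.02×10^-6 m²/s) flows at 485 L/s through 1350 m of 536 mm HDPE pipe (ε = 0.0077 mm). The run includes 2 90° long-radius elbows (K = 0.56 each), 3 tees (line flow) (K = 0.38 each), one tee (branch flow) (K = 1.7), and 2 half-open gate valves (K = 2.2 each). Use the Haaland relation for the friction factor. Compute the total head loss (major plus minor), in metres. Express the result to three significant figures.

V = 4Q/(πD²) = 2.149 m/s; V²/2g = 0.2355 m
Re = 1.13×10^6, ε/D = 1.44×10^-5 → f = 0.01164 (Haaland)
Major: h_f = f(L/D)·V²/2g = 0.01164·2519·0.2355 = 6.904 m
Minor: ΣK = 8.36; h_m = ΣK·V²/2g = 1.969 m
Total H_L = 6.904 + 1.969 = 8.873 m

H_L ≈ 8.87 m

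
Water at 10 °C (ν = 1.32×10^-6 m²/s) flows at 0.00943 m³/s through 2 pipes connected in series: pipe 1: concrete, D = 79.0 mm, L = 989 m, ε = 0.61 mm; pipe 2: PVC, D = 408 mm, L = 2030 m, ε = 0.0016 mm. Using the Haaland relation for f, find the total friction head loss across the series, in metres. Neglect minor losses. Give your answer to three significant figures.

Pipe 1: V = 1.924 m/s, Re = 1.15×10^5, ε/D = 0.00772, f = 0.03543, h_1 = f(L/D)V²/2g = 83.67 m
Pipe 2: V = 0.07213 m/s, Re = 2.23×10^4, ε/D = 3.92×10^-6, f = 0.02507, h_2 = f(L/D)V²/2g = 0.03307 m
Series → Q common, losses add: H = Σh = 83.71 m

H ≈ 83.7 m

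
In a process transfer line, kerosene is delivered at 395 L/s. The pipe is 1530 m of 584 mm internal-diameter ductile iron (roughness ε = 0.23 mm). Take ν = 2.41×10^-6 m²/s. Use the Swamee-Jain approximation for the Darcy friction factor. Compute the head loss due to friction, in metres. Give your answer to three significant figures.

h_f ≈ 5.07 m

V = 4Q/(πD²) = 4·0.395/(π·0.584²) = 1.475 m/s
Re = VD/ν = 1.475·0.584/2.41×10^-6 = 3.57×10^5 → turbulent
ε/D = 0.23/584 = 3.94×10^-4
Swamee-Jain: f = 0.01745
h_f = f(L/D)V²/(2g) = 0.01745·(1530/0.584)·1.475²/(2·9.81) = 5.068 m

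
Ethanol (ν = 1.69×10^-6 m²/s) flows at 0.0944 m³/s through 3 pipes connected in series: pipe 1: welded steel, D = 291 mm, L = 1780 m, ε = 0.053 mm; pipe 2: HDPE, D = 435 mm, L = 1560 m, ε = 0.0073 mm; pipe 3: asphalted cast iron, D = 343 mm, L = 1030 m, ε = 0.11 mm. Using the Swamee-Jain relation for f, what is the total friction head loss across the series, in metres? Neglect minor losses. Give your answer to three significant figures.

H ≈ 14.5 m

Pipe 1: V = 1.419 m/s, Re = 2.44×10^5, ε/D = 1.82×10^-4, f = 0.01657, h_1 = f(L/D)V²/2g = 10.41 m
Pipe 2: V = 0.6352 m/s, Re = 1.63×10^5, ε/D = 1.68×10^-5, f = 0.01630, h_2 = f(L/D)V²/2g = 1.202 m
Pipe 3: V = 1.022 m/s, Re = 2.07×10^5, ε/D = 3.21×10^-4, f = 0.01785, h_3 = f(L/D)V²/2g = 2.851 m
Series → Q common, losses add: H = Σh = 14.46 m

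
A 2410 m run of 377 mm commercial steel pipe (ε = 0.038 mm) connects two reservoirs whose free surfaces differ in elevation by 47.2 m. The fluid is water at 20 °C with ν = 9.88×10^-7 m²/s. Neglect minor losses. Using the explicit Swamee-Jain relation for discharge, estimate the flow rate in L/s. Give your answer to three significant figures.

Q ≈ 370 L/s

Swamee-Jain (Type II): Q = -0.965·√(gD⁵h_f/L)·ln[ε/(3.7D) + √(3.17ν²L/(gD³h_f))]
√(gD⁵h_f/L) = √(9.81·0.377⁵·47.2/2410) = 0.03825
ε/(3.7D) = 2.72×10^-5; √(3.17ν²L/(gD³h_f)) = 1.73×10^-5
Q = -0.965·0.03825·ln(4.458×10^-5) = 0.3698 m³/s
Check: V = 3.31 m/s, Re = 1.26×10^6, f = 0.01328, h_f = 47.5 m ≈ 47.2 m ✓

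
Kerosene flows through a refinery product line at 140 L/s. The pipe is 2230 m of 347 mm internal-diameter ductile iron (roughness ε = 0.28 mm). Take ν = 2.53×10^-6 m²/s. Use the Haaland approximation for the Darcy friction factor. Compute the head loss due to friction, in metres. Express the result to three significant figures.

h_f ≈ 14.4 m

V = 4Q/(πD²) = 4·0.140/(π·0.347²) = 1.480 m/s
Re = VD/ν = 1.480·0.347/2.53×10^-6 = 2.03×10^5 → turbulent
ε/D = 0.28/347 = 8.07×10^-4
Haaland: f = 0.02009
h_f = f(L/D)V²/(2g) = 0.02009·(2230/0.347)·1.480²/(2·9.81) = 14.42 m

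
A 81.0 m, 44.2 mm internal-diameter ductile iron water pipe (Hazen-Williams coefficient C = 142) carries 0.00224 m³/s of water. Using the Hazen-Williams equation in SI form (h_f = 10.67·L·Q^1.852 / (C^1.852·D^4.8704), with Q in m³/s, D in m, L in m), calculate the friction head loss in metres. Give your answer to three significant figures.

h_f = 10.67·81.0·0.00224^1.852 / (142^1.852·0.0442^4.8704) = 4.371 m

h_f ≈ 4.37 m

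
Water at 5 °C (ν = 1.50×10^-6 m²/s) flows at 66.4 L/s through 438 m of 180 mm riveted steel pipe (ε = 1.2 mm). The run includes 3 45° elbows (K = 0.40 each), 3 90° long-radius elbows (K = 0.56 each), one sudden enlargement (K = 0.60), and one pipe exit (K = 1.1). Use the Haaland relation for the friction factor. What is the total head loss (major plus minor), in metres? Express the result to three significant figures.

V = 4Q/(πD²) = 2.609 m/s; V²/2g = 0.3470 m
Re = 3.13×10^5, ε/D = 0.00667 → f = 0.03349 (Haaland)
Major: h_f = f(L/D)·V²/2g = 0.03349·2433·0.3470 = 28.28 m
Minor: ΣK = 4.58; h_m = ΣK·V²/2g = 1.589 m
Total H_L = 28.28 + 1.589 = 29.87 m

H_L ≈ 29.9 m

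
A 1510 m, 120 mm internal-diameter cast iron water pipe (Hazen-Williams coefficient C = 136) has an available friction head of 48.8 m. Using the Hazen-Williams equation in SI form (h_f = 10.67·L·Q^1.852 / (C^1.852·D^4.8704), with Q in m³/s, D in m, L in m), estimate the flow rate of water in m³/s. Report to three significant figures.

Q ≈ 0.0225 m³/s

Rearranging: Q = [h_f·C^1.852·D^4.8704 / (10.67·L)]^(1/1.852)
Q = [48.8·136^1.852·0.120^4.8704 / (10.67·1510)]^0.540 = 0.02249 m³/s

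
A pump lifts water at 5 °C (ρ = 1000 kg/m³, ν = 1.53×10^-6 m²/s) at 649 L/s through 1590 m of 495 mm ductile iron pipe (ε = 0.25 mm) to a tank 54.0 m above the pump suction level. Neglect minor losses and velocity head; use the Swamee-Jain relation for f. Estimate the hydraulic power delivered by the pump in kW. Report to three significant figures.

V = 4Q/(πD²) = 3.372 m/s; Re = 1.09×10^6; ε/D = 5.05×10^-4; f = 0.01729
h_f = f(L/D)V²/2g = 32.20 m
Total head H = z + h_f = 54.0 + 32.20 = 86.20 m
P_hyd = ρgQH = 1000·9.81·0.649·86.20 = 548.8 kW

P_hyd ≈ 549 kW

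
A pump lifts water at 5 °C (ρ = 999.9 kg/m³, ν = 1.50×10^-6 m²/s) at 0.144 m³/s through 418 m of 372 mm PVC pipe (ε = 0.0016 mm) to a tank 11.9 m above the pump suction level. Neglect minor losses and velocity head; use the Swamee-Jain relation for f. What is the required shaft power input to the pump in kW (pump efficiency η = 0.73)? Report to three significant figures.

V = 4Q/(πD²) = 1.325 m/s; Re = 3.29×10^5; ε/D = 4.30×10^-6; f = 0.01419
h_f = f(L/D)V²/2g = 1.426 m
Total head H = z + h_f = 11.9 + 1.426 = 13.33 m
P_hyd = ρgQH = 999.9·9.81·0.144·13.33 = 18.82 kW
P_shaft = P_hyd/η = 18.82/0.73 = 25.79 kW

P_shaft ≈ 25.8 kW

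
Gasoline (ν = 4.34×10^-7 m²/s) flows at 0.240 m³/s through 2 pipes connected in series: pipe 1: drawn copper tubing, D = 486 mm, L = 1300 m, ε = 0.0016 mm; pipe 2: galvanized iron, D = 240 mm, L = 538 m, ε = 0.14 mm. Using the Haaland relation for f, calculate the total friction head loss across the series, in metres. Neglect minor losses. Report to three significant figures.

Pipe 1: V = 1.294 m/s, Re = 1.45×10^6, ε/D = 3.29×10^-6, f = 0.01097, h_1 = f(L/D)V²/2g = 2.503 m
Pipe 2: V = 5.305 m/s, Re = 2.93×10^6, ε/D = 5.83×10^-4, f = 0.01746, h_2 = f(L/D)V²/2g = 56.16 m
Series → Q common, losses add: H = Σh = 58.66 m

H ≈ 58.7 m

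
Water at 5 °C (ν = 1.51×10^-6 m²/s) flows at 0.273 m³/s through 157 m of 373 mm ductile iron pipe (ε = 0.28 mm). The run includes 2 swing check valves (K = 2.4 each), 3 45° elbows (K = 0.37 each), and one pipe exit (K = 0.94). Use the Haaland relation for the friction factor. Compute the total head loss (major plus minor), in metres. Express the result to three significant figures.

V = 4Q/(πD²) = 2.498 m/s; V²/2g = 0.3181 m
Re = 6.17×10^5, ε/D = 7.51×10^-4 → f = 0.01889 (Haaland)
Major: h_f = f(L/D)·V²/2g = 0.01889·420.9·0.3181 = 2.530 m
Minor: ΣK = 6.85; h_m = ΣK·V²/2g = 2.179 m
Total H_L = 2.530 + 2.179 = 4.709 m

H_L ≈ 4.71 m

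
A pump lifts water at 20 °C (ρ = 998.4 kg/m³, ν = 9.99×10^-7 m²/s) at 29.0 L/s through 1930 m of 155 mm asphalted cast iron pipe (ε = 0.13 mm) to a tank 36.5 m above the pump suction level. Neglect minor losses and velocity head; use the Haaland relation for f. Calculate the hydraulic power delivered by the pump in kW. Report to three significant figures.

P_hyd ≈ 18.9 kW

V = 4Q/(πD²) = 1.537 m/s; Re = 2.38×10^5; ε/D = 8.39×10^-4; f = 0.02004
h_f = f(L/D)V²/2g = 30.04 m
Total head H = z + h_f = 36.5 + 30.04 = 66.54 m
P_hyd = ρgQH = 998.4·9.81·0.0290·66.54 = 18.90 kW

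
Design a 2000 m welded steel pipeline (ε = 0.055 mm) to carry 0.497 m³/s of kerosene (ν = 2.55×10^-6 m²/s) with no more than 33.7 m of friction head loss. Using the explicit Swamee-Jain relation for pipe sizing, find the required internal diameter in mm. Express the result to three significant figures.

D ≈ 451 mm

Swamee-Jain (Type III): D = 0.66·[ε^1.25·(LQ²/(gh_f))^4.75 + ν·Q^9.4·(L/(gh_f))^5.2]^0.04
LQ²/(gh_f) = 1.494; L/(gh_f) = 6.050
Term 1 = ε^1.25·(…)^4.75 = 3.19×10^-5; Term 2 = ν·Q^9.4·(…)^5.2 = 4.14×10^-5
D = 0.66·(3.19×10^-5 + 4.14×10^-5)^0.04 = 0.4510 m = 451 mm
Check: V = 3.11 m/s, Re = 5.50×10^5, f = 0.01457, h_f = 31.9 m ≈ 33.7 m ✓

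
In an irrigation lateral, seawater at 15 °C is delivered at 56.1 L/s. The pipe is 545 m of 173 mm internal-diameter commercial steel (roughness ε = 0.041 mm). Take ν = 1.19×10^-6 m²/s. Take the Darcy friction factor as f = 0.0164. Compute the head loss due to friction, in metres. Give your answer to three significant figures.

h_f ≈ 15.0 m

V = 4Q/(πD²) = 4·0.0561/(π·0.173²) = 2.387 m/s
h_f = f(L/D)V²/(2g) = 0.01640·(545/0.173)·2.387²/(2·9.81) = 15.00 m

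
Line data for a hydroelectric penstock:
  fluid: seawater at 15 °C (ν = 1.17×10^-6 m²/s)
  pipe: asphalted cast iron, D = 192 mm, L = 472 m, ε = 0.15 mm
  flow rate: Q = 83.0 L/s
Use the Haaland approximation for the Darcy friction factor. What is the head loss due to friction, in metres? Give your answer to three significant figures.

V = 4Q/(πD²) = 4·0.0830/(π·0.192²) = 2.867 m/s
Re = VD/ν = 2.867·0.192/1.17×10^-6 = 4.70×10^5 → turbulent
ε/D = 0.15/192 = 7.81×10^-4
Haaland: f = 0.01920
h_f = f(L/D)V²/(2g) = 0.01920·(472/0.192)·2.867²/(2·9.81) = 19.77 m

h_f ≈ 19.8 m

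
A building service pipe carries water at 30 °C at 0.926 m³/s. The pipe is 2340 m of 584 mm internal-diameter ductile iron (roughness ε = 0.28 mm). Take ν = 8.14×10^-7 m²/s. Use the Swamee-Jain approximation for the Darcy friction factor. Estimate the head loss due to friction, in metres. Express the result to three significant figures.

h_f ≈ 41.1 m

V = 4Q/(πD²) = 4·0.926/(π·0.584²) = 3.457 m/s
Re = VD/ν = 3.457·0.584/8.14×10^-7 = 2.48×10^6 → turbulent
ε/D = 0.28/584 = 4.79×10^-4
Swamee-Jain: f = 0.01682
h_f = f(L/D)V²/(2g) = 0.01682·(2340/0.584)·3.457²/(2·9.81) = 41.06 m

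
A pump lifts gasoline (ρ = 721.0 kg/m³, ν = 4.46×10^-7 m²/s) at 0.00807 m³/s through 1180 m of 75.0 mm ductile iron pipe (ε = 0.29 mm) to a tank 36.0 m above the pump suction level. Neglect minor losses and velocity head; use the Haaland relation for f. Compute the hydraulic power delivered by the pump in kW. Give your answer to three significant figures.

P_hyd ≈ 6.41 kW

V = 4Q/(πD²) = 1.827 m/s; Re = 3.07×10^5; ε/D = 0.00387; f = 0.02853
h_f = f(L/D)V²/2g = 76.33 m
Total head H = z + h_f = 36.0 + 76.33 = 112.3 m
P_hyd = ρgQH = 721.0·9.81·0.00807·112.3 = 6.412 kW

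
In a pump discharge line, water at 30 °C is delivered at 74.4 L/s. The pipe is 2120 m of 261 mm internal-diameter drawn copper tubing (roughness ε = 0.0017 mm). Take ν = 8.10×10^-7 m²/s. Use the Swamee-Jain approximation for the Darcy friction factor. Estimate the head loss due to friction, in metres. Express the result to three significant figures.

h_f ≈ 10.8 m

V = 4Q/(πD²) = 4·0.0744/(π·0.261²) = 1.391 m/s
Re = VD/ν = 1.391·0.261/8.10×10^-7 = 4.48×10^5 → turbulent
ε/D = 0.0017/261 = 6.51×10^-6
Swamee-Jain: f = 0.01345
h_f = f(L/D)V²/(2g) = 0.01345·(2120/0.261)·1.391²/(2·9.81) = 10.77 m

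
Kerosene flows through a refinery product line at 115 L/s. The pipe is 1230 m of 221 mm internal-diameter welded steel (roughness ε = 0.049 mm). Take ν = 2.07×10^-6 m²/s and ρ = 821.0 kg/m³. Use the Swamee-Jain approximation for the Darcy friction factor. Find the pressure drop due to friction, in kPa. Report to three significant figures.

V = 4Q/(πD²) = 4·0.115/(π·0.221²) = 2.998 m/s
Re = VD/ν = 2.998·0.221/2.07×10^-6 = 3.20×10^5 → turbulent
ε/D = 0.049/221 = 2.22×10^-4
Swamee-Jain: f = 0.01637
h_f = f(L/D)V²/(2g) = 0.01637·(1230/0.221)·2.998²/(2·9.81) = 41.74 m
Δp = ρg·h_f = 821.0·9.81·41.74 = 336.1 kPa

Δp ≈ 336 kPa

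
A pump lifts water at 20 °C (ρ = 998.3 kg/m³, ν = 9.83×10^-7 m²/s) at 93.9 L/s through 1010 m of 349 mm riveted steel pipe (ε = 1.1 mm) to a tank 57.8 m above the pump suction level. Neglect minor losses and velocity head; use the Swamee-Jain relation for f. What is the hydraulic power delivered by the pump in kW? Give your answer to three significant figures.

V = 4Q/(πD²) = 0.9816 m/s; Re = 3.48×10^5; ε/D = 0.00315; f = 0.02704
h_f = f(L/D)V²/2g = 3.843 m
Total head H = z + h_f = 57.8 + 3.843 = 61.64 m
P_hyd = ρgQH = 998.3·9.81·0.0939·61.64 = 56.69 kW

P_hyd ≈ 56.7 kW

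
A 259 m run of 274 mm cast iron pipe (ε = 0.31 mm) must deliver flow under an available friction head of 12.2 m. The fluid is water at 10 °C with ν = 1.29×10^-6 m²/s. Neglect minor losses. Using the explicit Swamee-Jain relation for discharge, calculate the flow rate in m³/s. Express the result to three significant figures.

Swamee-Jain (Type II): Q = -0.965·√(gD⁵h_f/L)·ln[ε/(3.7D) + √(3.17ν²L/(gD³h_f))]
√(gD⁵h_f/L) = √(9.81·0.274⁵·12.2/259) = 0.02671
ε/(3.7D) = 3.06×10^-4; √(3.17ν²L/(gD³h_f)) = 2.36×10^-5
Q = -0.965·0.02671·ln(3.293×10^-4) = 0.2067 m³/s
Check: V = 3.51 m/s, Re = 7.45×10^5, f = 0.02071, h_f = 12.3 m ≈ 12.2 m ✓

Q ≈ 0.207 m³/s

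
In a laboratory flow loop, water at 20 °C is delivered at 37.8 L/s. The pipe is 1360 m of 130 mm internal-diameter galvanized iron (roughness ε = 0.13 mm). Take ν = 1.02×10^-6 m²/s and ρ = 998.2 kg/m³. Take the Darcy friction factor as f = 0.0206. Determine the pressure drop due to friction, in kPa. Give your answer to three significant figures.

V = 4Q/(πD²) = 4·0.0378/(π·0.130²) = 2.848 m/s
h_f = f(L/D)V²/(2g) = 0.02060·(1360/0.130)·2.848²/(2·9.81) = 89.08 m
Δp = ρg·h_f = 998.2·9.81·89.08 = 872.3 kPa

Δp ≈ 872 kPa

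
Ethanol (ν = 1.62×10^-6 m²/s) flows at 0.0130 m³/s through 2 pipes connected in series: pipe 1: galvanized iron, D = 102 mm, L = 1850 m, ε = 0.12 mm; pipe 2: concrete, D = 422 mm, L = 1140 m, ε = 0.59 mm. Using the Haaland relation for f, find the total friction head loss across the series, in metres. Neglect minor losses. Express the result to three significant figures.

H ≈ 52.8 m

Pipe 1: V = 1.591 m/s, Re = 1.00×10^5, ε/D = 0.00118, f = 0.02256, h_1 = f(L/D)V²/2g = 52.78 m
Pipe 2: V = 0.09295 m/s, Re = 2.42×10^4, ε/D = 0.00140, f = 0.02746, h_2 = f(L/D)V²/2g = 0.03266 m
Series → Q common, losses add: H = Σh = 52.81 m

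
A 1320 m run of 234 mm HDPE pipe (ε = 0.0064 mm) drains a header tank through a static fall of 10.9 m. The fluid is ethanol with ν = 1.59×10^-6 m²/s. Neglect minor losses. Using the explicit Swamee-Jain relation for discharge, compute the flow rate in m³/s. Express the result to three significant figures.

Q ≈ 0.0674 m³/s

Swamee-Jain (Type II): Q = -0.965·√(gD⁵h_f/L)·ln[ε/(3.7D) + √(3.17ν²L/(gD³h_f))]
√(gD⁵h_f/L) = √(9.81·0.234⁵·10.9/1320) = 0.007539
ε/(3.7D) = 7.39×10^-6; √(3.17ν²L/(gD³h_f)) = 8.79×10^-5
Q = -0.965·0.007539·ln(9.526×10^-5) = 0.06736 m³/s
Check: V = 1.57 m/s, Re = 2.31×10^5, f = 0.01538, h_f = 10.8 m ≈ 10.9 m ✓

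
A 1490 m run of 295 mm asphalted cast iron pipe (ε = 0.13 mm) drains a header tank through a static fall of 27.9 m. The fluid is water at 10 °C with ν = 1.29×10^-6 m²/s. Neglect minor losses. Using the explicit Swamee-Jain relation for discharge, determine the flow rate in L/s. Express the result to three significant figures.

Q ≈ 172 L/s

Swamee-Jain (Type II): Q = -0.965·√(gD⁵h_f/L)·ln[ε/(3.7D) + √(3.17ν²L/(gD³h_f))]
√(gD⁵h_f/L) = √(9.81·0.295⁵·27.9/1490) = 0.02026
ε/(3.7D) = 1.19×10^-4; √(3.17ν²L/(gD³h_f)) = 3.34×10^-5
Q = -0.965·0.02026·ln(1.525×10^-4) = 0.1718 m³/s
Check: V = 2.51 m/s, Re = 5.75×10^5, f = 0.01727, h_f = 28.1 m ≈ 27.9 m ✓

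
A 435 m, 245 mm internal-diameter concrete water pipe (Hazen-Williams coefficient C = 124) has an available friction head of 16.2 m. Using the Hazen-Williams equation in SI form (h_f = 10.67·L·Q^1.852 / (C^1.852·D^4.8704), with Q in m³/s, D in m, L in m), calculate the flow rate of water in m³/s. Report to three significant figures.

Q ≈ 0.145 m³/s

Rearranging: Q = [h_f·C^1.852·D^4.8704 / (10.67·L)]^(1/1.852)
Q = [16.2·124^1.852·0.245^4.8704 / (10.67·435)]^0.540 = 0.1446 m³/s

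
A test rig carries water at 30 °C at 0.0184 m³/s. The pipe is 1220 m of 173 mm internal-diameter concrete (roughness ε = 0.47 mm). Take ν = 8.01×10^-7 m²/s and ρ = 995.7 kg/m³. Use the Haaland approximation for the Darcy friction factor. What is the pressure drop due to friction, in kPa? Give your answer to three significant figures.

Δp ≈ 56.5 kPa

V = 4Q/(πD²) = 4·0.0184/(π·0.173²) = 0.7828 m/s
Re = VD/ν = 0.7828·0.173/8.01×10^-7 = 1.69×10^5 → turbulent
ε/D = 0.47/173 = 0.00272
Haaland: f = 0.02626
h_f = f(L/D)V²/(2g) = 0.02626·(1220/0.173)·0.7828²/(2·9.81) = 5.783 m
Δp = ρg·h_f = 995.7·9.81·5.783 = 56.48 kPa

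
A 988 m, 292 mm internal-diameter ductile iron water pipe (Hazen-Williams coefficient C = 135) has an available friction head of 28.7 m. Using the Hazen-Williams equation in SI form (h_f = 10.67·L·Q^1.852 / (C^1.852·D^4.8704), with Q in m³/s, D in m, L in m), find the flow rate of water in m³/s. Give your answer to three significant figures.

Rearranging: Q = [h_f·C^1.852·D^4.8704 / (10.67·L)]^(1/1.852)
Q = [28.7·135^1.852·0.292^4.8704 / (10.67·988)]^0.540 = 0.2185 m³/s

Q ≈ 0.218 m³/s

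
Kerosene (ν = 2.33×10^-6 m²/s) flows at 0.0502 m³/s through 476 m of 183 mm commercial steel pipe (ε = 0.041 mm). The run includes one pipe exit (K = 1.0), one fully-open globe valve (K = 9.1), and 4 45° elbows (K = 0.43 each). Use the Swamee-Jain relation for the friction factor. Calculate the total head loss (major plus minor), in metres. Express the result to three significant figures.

V = 4Q/(πD²) = 1.909 m/s; V²/2g = 0.1857 m
Re = 1.50×10^5, ε/D = 2.24×10^-4 → f = 0.01798 (Swamee-Jain)
Major: h_f = f(L/D)·V²/2g = 0.01798·2601·0.1857 = 8.682 m
Minor: ΣK = 11.8; h_m = ΣK·V²/2g = 2.195 m
Total H_L = 8.682 + 2.195 = 10.88 m

H_L ≈ 10.9 m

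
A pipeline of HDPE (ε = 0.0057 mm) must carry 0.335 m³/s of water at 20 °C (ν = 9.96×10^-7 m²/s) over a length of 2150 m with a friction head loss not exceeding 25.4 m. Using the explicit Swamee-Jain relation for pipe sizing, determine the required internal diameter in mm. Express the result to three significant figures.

Swamee-Jain (Type III): D = 0.66·[ε^1.25·(LQ²/(gh_f))^4.75 + ν·Q^9.4·(L/(gh_f))^5.2]^0.04
LQ²/(gh_f) = 0.9683; L/(gh_f) = 8.629
Term 1 = ε^1.25·(…)^4.75 = 2.39×10^-7; Term 2 = ν·Q^9.4·(…)^5.2 = 2.52×10^-6
D = 0.66·(2.39×10^-7 + 2.52×10^-6)^0.04 = 0.3955 m = 395 mm
Check: V = 2.73 m/s, Re = 1.08×10^6, f = 0.01182, h_f = 24.4 m ≈ 25.4 m ✓

D ≈ 395 mm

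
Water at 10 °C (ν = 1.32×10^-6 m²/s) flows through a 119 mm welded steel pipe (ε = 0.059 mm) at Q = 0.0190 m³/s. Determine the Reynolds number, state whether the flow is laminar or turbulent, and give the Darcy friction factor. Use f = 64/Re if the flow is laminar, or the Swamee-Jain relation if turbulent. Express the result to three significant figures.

V = 4Q/(πD²) = 1.708 m/s
Re = VD/ν = 1.708·0.119/1.32×10^-6 = 1.54×10^5
Re > 4000 → turbulent; ε/D = 4.96×10^-4
Swamee-Jain: f = 0.01940

Re ≈ 1.54×10^5; turbulent; f ≈ 0.0194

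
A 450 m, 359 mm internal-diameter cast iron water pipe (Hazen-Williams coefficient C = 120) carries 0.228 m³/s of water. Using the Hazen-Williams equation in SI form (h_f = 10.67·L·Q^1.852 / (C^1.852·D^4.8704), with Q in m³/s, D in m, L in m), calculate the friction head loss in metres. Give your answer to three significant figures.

h_f = 10.67·450·0.228^1.852 / (120^1.852·0.359^4.8704) = 6.434 m

h_f ≈ 6.43 m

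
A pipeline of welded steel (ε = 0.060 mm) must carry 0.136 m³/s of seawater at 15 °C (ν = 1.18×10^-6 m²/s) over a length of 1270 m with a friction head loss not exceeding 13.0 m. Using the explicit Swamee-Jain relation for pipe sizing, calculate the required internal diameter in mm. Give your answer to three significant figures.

D ≈ 301 mm

Swamee-Jain (Type III): D = 0.66·[ε^1.25·(LQ²/(gh_f))^4.75 + ν·Q^9.4·(L/(gh_f))^5.2]^0.04
LQ²/(gh_f) = 0.1842; L/(gh_f) = 9.958
Term 1 = ε^1.25·(…)^4.75 = 1.71×10^-9; Term 2 = ν·Q^9.4·(…)^5.2 = 1.31×10^-9
D = 0.66·(1.71×10^-9 + 1.31×10^-9)^0.04 = 0.3011 m = 301 mm
Check: V = 1.91 m/s, Re = 4.87×10^5, f = 0.01554, h_f = 12.2 m ≈ 13.0 m ✓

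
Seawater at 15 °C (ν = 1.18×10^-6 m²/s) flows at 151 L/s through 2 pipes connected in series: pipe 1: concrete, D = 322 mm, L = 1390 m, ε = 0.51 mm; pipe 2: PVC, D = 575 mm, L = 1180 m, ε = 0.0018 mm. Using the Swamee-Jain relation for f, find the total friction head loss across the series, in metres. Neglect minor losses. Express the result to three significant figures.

Pipe 1: V = 1.854 m/s, Re = 5.06×10^5, ε/D = 0.00158, f = 0.02258, h_1 = f(L/D)V²/2g = 17.08 m
Pipe 2: V = 0.5815 m/s, Re = 2.83×10^5, ε/D = 3.13×10^-6, f = 0.01456, h_2 = f(L/D)V²/2g = 0.5151 m
Series → Q common, losses add: H = Σh = 17.59 m

H ≈ 17.6 m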